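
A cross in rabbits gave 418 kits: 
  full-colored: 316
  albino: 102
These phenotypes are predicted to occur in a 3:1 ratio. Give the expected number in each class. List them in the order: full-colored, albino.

313.5, 104.5

Under the 3:1 hypothesis (Σ ratio = 4, N = 418):
  full-colored: 418 × 3/4 = 313.5
  albino: 418 × 1/4 = 104.5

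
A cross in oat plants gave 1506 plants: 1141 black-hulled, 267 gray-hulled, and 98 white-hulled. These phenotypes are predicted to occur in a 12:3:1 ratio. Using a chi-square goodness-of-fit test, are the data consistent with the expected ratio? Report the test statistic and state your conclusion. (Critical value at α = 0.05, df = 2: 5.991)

The 12:3:1 ratio has 16 parts, so with N = 1506 the expected counts are:
  black-hulled: 1506 × 12/16 = 1129.5
  gray-hulled: 1506 × 3/16 = 282.375
  white-hulled: 1506 × 1/16 = 94.125
χ² = Σ (O − E)² / E
  black-hulled: (1141 − 1129.5)² / 1129.5 = 0.1171
  gray-hulled: (267 − 282.375)² / 282.375 = 0.8372
  white-hulled: (98 − 94.125)² / 94.125 = 0.1595
χ² = 0.1171 + 0.8372 + 0.1595 = 1.1138 ≈ 1.114
Degrees of freedom = 3 − 1 = 2; critical value at α = 0.05 is 5.991.
Since 1.114 < 5.991, we fail to reject the null hypothesis — the data are consistent with the 12:3:1 ratio.

1.114; consistent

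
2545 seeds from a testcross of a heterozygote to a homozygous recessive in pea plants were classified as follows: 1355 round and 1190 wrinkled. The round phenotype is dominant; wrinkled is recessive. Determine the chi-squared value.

A testcross of a heterozygote (Aa × aa) gives a 1:1 phenotypic ratio.
Under the 1:1 hypothesis (Σ ratio = 2, N = 2545):
  round: 2545 × 1/2 = 1272.5
  wrinkled: 2545 × 1/2 = 1272.5
χ² = Σ (O − E)² / E
  round: (1355 − 1272.5)² / 1272.5 = 5.3487
  wrinkled: (1190 − 1272.5)² / 1272.5 = 5.3487
χ² = 5.3487 + 5.3487 = 10.6974 ≈ 10.697

10.697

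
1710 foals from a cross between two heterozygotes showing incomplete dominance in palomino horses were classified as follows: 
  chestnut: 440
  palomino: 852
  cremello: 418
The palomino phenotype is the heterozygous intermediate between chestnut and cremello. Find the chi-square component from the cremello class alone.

0.211

With incomplete dominance, a heterozygote × heterozygote cross gives a 1:2:1 phenotypic ratio.
The 1:2:1 ratio has 4 parts, so with N = 1710 the expected counts are:
  chestnut: 1710 × 1/4 = 427.5
  palomino: 1710 × 2/4 = 855
  cremello: 1710 × 1/4 = 427.5
Contribution of cremello: (418 − 427.5)² / 427.5 = 0.2111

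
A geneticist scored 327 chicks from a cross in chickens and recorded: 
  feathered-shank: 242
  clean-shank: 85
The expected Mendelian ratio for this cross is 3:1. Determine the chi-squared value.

Expected counts for N = 327 under a 3:1 ratio (total parts = 4):
  feathered-shank: 327 × 3/4 = 245.25
  clean-shank: 327 × 1/4 = 81.75
χ² = Σ (O − E)² / E
  feathered-shank: (242 − 245.25)² / 245.25 = 0.0431
  clean-shank: (85 − 81.75)² / 81.75 = 0.1292
χ² = 0.0431 + 0.1292 = 0.1723 ≈ 0.172

0.172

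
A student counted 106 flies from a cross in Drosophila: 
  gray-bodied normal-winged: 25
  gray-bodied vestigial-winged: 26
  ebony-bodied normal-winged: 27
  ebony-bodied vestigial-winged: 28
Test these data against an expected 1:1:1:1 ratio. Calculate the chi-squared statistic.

Expected counts for N = 106 under a 1:1:1:1 ratio (total parts = 4):
  gray-bodied normal-winged: 106 × 1/4 = 26.5
  gray-bodied vestigial-winged: 106 × 1/4 = 26.5
  ebony-bodied normal-winged: 106 × 1/4 = 26.5
  ebony-bodied vestigial-winged: 106 × 1/4 = 26.5
χ² = Σ (O − E)² / E
  gray-bodied normal-winged: (25 − 26.5)² / 26.5 = 0.0849
  gray-bodied vestigial-winged: (26 − 26.5)² / 26.5 = 0.0094
  ebony-bodied normal-winged: (27 − 26.5)² / 26.5 = 0.0094
  ebony-bodied vestigial-winged: (28 − 26.5)² / 26.5 = 0.0849
χ² = 0.0849 + 0.0094 + 0.0094 + 0.0849 = 0.1886 ≈ 0.189

0.189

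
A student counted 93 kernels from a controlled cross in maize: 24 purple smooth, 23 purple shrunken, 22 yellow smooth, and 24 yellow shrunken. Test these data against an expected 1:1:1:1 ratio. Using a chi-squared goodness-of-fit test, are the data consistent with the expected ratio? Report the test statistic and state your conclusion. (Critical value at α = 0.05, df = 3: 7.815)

Under the 1:1:1:1 hypothesis (Σ ratio = 4, N = 93):
  purple smooth: 93 × 1/4 = 23.25
  purple shrunken: 93 × 1/4 = 23.25
  yellow smooth: 93 × 1/4 = 23.25
  yellow shrunken: 93 × 1/4 = 23.25
χ² = Σ (O − E)² / E
  purple smooth: (24 − 23.25)² / 23.25 = 0.0242
  purple shrunken: (23 − 23.25)² / 23.25 = 0.0027
  yellow smooth: (22 − 23.25)² / 23.25 = 0.0672
  yellow shrunken: (24 − 23.25)² / 23.25 = 0.0242
χ² = 0.0242 + 0.0027 + 0.0672 + 0.0242 = 0.1183 ≈ 0.118
Degrees of freedom = 4 − 1 = 3; critical value at α = 0.05 is 7.815.
Since 0.118 < 7.815, we fail to reject the null hypothesis — the data are consistent with the 1:1:1:1 ratio.

0.118; consistent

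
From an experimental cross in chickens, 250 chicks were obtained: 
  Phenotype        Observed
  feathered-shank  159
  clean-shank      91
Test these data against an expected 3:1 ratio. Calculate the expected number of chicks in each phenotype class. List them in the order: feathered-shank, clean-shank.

The 3:1 ratio has 4 parts, so with N = 250 the expected counts are:
  feathered-shank: 250 × 3/4 = 187.5
  clean-shank: 250 × 1/4 = 62.5

187.5, 62.5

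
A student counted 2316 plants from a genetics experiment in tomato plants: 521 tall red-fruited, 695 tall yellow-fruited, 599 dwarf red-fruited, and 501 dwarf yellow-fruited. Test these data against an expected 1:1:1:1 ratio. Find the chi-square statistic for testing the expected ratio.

Under the 1:1:1:1 hypothesis (Σ ratio = 4, N = 2316):
  tall red-fruited: 2316 × 1/4 = 579
  tall yellow-fruited: 2316 × 1/4 = 579
  dwarf red-fruited: 2316 × 1/4 = 579
  dwarf yellow-fruited: 2316 × 1/4 = 579
χ² = Σ (O − E)² / E
  tall red-fruited: (521 − 579)² / 579 = 5.8100
  tall yellow-fruited: (695 − 579)² / 579 = 23.2401
  dwarf red-fruited: (599 − 579)² / 579 = 0.6908
  dwarf yellow-fruited: (501 − 579)² / 579 = 10.5078
χ² = 5.8100 + 23.2401 + 0.6908 + 10.5078 = 40.2487 ≈ 40.249

40.249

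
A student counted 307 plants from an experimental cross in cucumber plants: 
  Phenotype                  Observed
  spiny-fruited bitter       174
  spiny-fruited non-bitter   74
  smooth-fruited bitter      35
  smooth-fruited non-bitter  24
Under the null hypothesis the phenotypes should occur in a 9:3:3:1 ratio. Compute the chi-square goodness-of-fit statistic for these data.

Total ratio parts = 16. Expected numbers out of 307:
  spiny-fruited bitter: 307 × 9/16 = 172.6875
  spiny-fruited non-bitter: 307 × 3/16 = 57.5625
  smooth-fruited bitter: 307 × 3/16 = 57.5625
  smooth-fruited non-bitter: 307 × 1/16 = 19.1875
χ² = Σ (O − E)² / E
  spiny-fruited bitter: (174 − 172.6875)² / 172.6875 = 0.0100
  spiny-fruited non-bitter: (74 − 57.5625)² / 57.5625 = 4.6939
  smooth-fruited bitter: (35 − 57.5625)² / 57.5625 = 8.8437
  smooth-fruited non-bitter: (24 − 19.1875)² / 19.1875 = 1.2070
χ² = 0.0100 + 4.6939 + 8.8437 + 1.2070 = 14.7546 ≈ 14.755

14.755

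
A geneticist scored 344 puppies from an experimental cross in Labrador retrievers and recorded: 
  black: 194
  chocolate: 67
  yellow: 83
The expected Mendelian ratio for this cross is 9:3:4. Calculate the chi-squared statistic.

Total ratio parts = 16. Expected numbers out of 344:
  black: 344 × 9/16 = 193.5
  chocolate: 344 × 3/16 = 64.5
  yellow: 344 × 4/16 = 86
χ² = Σ (O − E)² / E
  black: (194 − 193.5)² / 193.5 = 0.0013
  chocolate: (67 − 64.5)² / 64.5 = 0.0969
  yellow: (83 − 86)² / 86 = 0.1047
χ² = 0.0013 + 0.0969 + 0.1047 = 0.2029 ≈ 0.203

0.203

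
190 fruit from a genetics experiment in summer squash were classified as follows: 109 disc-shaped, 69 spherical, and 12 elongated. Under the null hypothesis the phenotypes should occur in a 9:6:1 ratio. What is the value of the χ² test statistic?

Under the 9:6:1 hypothesis (Σ ratio = 16, N = 190):
  disc-shaped: 190 × 9/16 = 106.875
  spherical: 190 × 6/16 = 71.25
  elongated: 190 × 1/16 = 11.875
χ² = Σ (O − E)² / E
  disc-shaped: (109 − 106.875)² / 106.875 = 0.0423
  spherical: (69 − 71.25)² / 71.25 = 0.0711
  elongated: (12 − 11.875)² / 11.875 = 0.0013
χ² = 0.0423 + 0.0711 + 0.0013 = 0.1147 ≈ 0.115

0.115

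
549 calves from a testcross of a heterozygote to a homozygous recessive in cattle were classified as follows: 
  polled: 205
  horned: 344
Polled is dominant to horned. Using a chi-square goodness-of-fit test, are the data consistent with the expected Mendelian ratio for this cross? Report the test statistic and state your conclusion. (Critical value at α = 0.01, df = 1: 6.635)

35.193; not consistent

A testcross of a heterozygote (Aa × aa) gives a 1:1 phenotypic ratio.
Expected counts for N = 549 under a 1:1 ratio (total parts = 2):
  polled: 549 × 1/2 = 274.5
  horned: 549 × 1/2 = 274.5
χ² = Σ (O − E)² / E
  polled: (205 − 274.5)² / 274.5 = 17.5965
  horned: (344 − 274.5)² / 274.5 = 17.5965
χ² = 17.5965 + 17.5965 = 35.193
Degrees of freedom = 2 − 1 = 1; critical value at α = 0.01 is 6.635.
Since 35.193 > 6.635, we reject the null hypothesis — the data do not fit the 1:1 ratio.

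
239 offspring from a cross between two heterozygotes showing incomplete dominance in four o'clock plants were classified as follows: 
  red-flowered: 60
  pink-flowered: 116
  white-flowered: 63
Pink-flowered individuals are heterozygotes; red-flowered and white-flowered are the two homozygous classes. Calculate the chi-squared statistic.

0.280

With incomplete dominance, a heterozygote × heterozygote cross gives a 1:2:1 phenotypic ratio.
Under the 1:2:1 hypothesis (Σ ratio = 4, N = 239):
  red-flowered: 239 × 1/4 = 59.75
  pink-flowered: 239 × 2/4 = 119.5
  white-flowered: 239 × 1/4 = 59.75
χ² = Σ (O − E)² / E
  red-flowered: (60 − 59.75)² / 59.75 = 0.0010
  pink-flowered: (116 − 119.5)² / 119.5 = 0.1025
  white-flowered: (63 − 59.75)² / 59.75 = 0.1768
χ² = 0.0010 + 0.1025 + 0.1768 = 0.2803 ≈ 0.280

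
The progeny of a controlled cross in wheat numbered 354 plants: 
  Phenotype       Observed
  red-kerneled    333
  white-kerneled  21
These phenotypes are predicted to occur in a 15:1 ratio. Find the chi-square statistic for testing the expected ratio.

0.061

The 15:1 ratio has 16 parts, so with N = 354 the expected counts are:
  red-kerneled: 354 × 15/16 = 331.875
  white-kerneled: 354 × 1/16 = 22.125
χ² = Σ (O − E)² / E
  red-kerneled: (333 − 331.875)² / 331.875 = 0.0038
  white-kerneled: (21 − 22.125)² / 22.125 = 0.0572
χ² = 0.0038 + 0.0572 = 0.061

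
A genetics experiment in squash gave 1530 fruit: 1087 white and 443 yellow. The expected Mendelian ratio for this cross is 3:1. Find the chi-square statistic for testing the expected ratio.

12.759

The 3:1 ratio has 4 parts, so with N = 1530 the expected counts are:
  white: 1530 × 3/4 = 1147.5
  yellow: 1530 × 1/4 = 382.5
χ² = Σ (O − E)² / E
  white: (1087 − 1147.5)² / 1147.5 = 3.1898
  yellow: (443 − 382.5)² / 382.5 = 9.5693
χ² = 3.1898 + 9.5693 = 12.7591 ≈ 12.759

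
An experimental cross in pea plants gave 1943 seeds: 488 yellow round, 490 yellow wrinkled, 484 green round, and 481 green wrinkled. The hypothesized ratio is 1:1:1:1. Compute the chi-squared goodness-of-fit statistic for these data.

0.100

Expected counts for N = 1943 under a 1:1:1:1 ratio (total parts = 4):
  yellow round: 1943 × 1/4 = 485.75
  yellow wrinkled: 1943 × 1/4 = 485.75
  green round: 1943 × 1/4 = 485.75
  green wrinkled: 1943 × 1/4 = 485.75
χ² = Σ (O − E)² / E
  yellow round: (488 − 485.75)² / 485.75 = 0.0104
  yellow wrinkled: (490 − 485.75)² / 485.75 = 0.0372
  green round: (484 − 485.75)² / 485.75 = 0.0063
  green wrinkled: (481 − 485.75)² / 485.75 = 0.0464
χ² = 0.0104 + 0.0372 + 0.0063 + 0.0464 = 0.1003 ≈ 0.100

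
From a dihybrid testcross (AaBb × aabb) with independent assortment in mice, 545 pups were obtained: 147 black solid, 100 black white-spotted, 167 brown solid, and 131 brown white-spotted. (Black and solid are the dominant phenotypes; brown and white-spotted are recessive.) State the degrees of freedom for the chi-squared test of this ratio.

3

A dihybrid testcross with independent assortment gives a 1:1:1:1 ratio.
A goodness-of-fit test with 4 phenotype classes has df = 4 − 1 = 3.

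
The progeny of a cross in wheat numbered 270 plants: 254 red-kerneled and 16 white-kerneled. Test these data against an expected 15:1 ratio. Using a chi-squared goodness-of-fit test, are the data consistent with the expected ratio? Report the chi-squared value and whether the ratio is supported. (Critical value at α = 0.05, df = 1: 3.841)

Expected counts for N = 270 under a 15:1 ratio (total parts = 16):
  red-kerneled: 270 × 15/16 = 253.125
  white-kerneled: 270 × 1/16 = 16.875
χ² = Σ (O − E)² / E
  red-kerneled: (254 − 253.125)² / 253.125 = 0.0030
  white-kerneled: (16 − 16.875)² / 16.875 = 0.0454
χ² = 0.0030 + 0.0454 = 0.0484 ≈ 0.048
Degrees of freedom = 2 − 1 = 1; critical value at α = 0.05 is 3.841.
Since 0.048 < 3.841, we fail to reject the null hypothesis — the data are consistent with the 15:1 ratio.

0.048; consistent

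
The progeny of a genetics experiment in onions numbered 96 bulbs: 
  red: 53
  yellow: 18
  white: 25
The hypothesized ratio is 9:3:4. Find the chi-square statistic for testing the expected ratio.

0.060

Total ratio parts = 16. Expected numbers out of 96:
  red: 96 × 9/16 = 54
  yellow: 96 × 3/16 = 18
  white: 96 × 4/16 = 24
χ² = Σ (O − E)² / E
  red: (53 − 54)² / 54 = 0.0185
  yellow: (18 − 18)² / 18 = 0.0000
  white: (25 − 24)² / 24 = 0.0417
χ² = 0.0185 + 0.0000 + 0.0417 = 0.0602 ≈ 0.060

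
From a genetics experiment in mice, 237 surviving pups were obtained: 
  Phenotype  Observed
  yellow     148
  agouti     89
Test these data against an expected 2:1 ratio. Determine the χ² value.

The 2:1 ratio has 3 parts, so with N = 237 the expected counts are:
  yellow: 237 × 2/3 = 158
  agouti: 237 × 1/3 = 79
χ² = Σ (O − E)² / E
  yellow: (148 − 158)² / 158 = 0.6329
  agouti: (89 − 79)² / 79 = 1.2658
χ² = 0.6329 + 1.2658 = 1.8987 ≈ 1.899

1.899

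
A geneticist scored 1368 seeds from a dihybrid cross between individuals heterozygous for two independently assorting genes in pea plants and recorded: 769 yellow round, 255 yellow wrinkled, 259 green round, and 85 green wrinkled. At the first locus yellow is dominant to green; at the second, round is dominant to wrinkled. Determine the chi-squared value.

A dihybrid F₂ with independent assortment and complete dominance at both loci gives a 9:3:3:1 phenotypic ratio.
The 9:3:3:1 ratio has 16 parts, so with N = 1368 the expected counts are:
  yellow round: 1368 × 9/16 = 769.5
  yellow wrinkled: 1368 × 3/16 = 256.5
  green round: 1368 × 3/16 = 256.5
  green wrinkled: 1368 × 1/16 = 85.5
χ² = Σ (O − E)² / E
  yellow round: (769 − 769.5)² / 769.5 = 0.0003
  yellow wrinkled: (255 − 256.5)² / 256.5 = 0.0088
  green round: (259 − 256.5)² / 256.5 = 0.0244
  green wrinkled: (85 − 85.5)² / 85.5 = 0.0029
χ² = 0.0003 + 0.0088 + 0.0244 + 0.0029 = 0.0364 ≈ 0.036

0.036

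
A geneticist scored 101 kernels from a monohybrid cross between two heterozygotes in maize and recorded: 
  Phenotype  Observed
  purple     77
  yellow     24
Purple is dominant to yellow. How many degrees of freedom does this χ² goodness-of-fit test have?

For a monohybrid cross between heterozygotes with complete dominance, the expected phenotypic ratio is 3:1.
A goodness-of-fit test with 2 phenotype classes has df = 2 − 1 = 1.

1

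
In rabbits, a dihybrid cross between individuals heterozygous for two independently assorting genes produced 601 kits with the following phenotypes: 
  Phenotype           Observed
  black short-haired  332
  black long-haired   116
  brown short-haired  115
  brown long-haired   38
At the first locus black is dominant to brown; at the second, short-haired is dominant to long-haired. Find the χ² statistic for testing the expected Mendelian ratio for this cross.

A dihybrid F₂ with independent assortment and complete dominance at both loci gives a 9:3:3:1 phenotypic ratio.
Total ratio parts = 16. Expected numbers out of 601:
  black short-haired: 601 × 9/16 = 338.0625
  black long-haired: 601 × 3/16 = 112.6875
  brown short-haired: 601 × 3/16 = 112.6875
  brown long-haired: 601 × 1/16 = 37.5625
χ² = Σ (O − E)² / E
  black short-haired: (332 − 338.0625)² / 338.0625 = 0.1087
  black long-haired: (116 − 112.6875)² / 112.6875 = 0.0974
  brown short-haired: (115 − 112.6875)² / 112.6875 = 0.0475
  brown long-haired: (38 − 37.5625)² / 37.5625 = 0.0051
χ² = 0.1087 + 0.0974 + 0.0475 + 0.0051 = 0.2587 ≈ 0.259

0.259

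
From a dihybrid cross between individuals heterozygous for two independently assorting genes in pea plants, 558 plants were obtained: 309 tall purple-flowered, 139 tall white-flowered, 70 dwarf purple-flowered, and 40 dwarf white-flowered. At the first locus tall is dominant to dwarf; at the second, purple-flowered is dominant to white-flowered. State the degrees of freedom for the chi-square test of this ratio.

3

A dihybrid F₂ with independent assortment and complete dominance at both loci gives a 9:3:3:1 phenotypic ratio.
A goodness-of-fit test with 4 phenotype classes has df = 4 − 1 = 3.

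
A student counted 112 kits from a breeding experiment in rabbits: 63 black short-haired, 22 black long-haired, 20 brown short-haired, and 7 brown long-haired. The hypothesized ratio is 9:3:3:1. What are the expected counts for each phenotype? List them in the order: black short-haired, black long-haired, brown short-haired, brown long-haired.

The 9:3:3:1 ratio has 16 parts, so with N = 112 the expected counts are:
  black short-haired: 112 × 9/16 = 63
  black long-haired: 112 × 3/16 = 21
  brown short-haired: 112 × 3/16 = 21
  brown long-haired: 112 × 1/16 = 7

63, 21, 21, 7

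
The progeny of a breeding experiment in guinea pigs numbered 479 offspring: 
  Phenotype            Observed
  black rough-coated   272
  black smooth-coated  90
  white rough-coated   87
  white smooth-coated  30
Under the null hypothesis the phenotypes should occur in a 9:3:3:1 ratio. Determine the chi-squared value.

0.113

Under the 9:3:3:1 hypothesis (Σ ratio = 16, N = 479):
  black rough-coated: 479 × 9/16 = 269.4375
  black smooth-coated: 479 × 3/16 = 89.8125
  white rough-coated: 479 × 3/16 = 89.8125
  white smooth-coated: 479 × 1/16 = 29.9375
χ² = Σ (O − E)² / E
  black rough-coated: (272 − 269.4375)² / 269.4375 = 0.0244
  black smooth-coated: (90 − 89.8125)² / 89.8125 = 0.0004
  white rough-coated: (87 − 89.8125)² / 89.8125 = 0.0881
  white smooth-coated: (30 − 29.9375)² / 29.9375 = 0.0001
χ² = 0.0244 + 0.0004 + 0.0881 + 0.0001 = 0.113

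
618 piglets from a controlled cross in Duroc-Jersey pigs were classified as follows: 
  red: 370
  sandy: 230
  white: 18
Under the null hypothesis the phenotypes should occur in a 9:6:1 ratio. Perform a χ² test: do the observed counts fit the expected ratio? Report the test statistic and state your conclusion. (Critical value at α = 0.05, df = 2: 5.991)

Under the 9:6:1 hypothesis (Σ ratio = 16, N = 618):
  red: 618 × 9/16 = 347.625
  sandy: 618 × 6/16 = 231.75
  white: 618 × 1/16 = 38.625
χ² = Σ (O − E)² / E
  red: (370 − 347.625)² / 347.625 = 1.4402
  sandy: (230 − 231.75)² / 231.75 = 0.0132
  white: (18 − 38.625)² / 38.625 = 11.0133
χ² = 1.4402 + 0.0132 + 11.0133 = 12.4667 ≈ 12.467
Degrees of freedom = 3 − 1 = 2; critical value at α = 0.05 is 5.991.
Since 12.467 > 5.991, we reject the null hypothesis — the data do not fit the 9:6:1 ratio.

12.467; not consistent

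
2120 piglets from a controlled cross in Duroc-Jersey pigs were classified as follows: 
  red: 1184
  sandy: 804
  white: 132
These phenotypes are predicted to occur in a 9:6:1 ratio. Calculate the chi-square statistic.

0.164

Total ratio parts = 16. Expected numbers out of 2120:
  red: 2120 × 9/16 = 1192.5
  sandy: 2120 × 6/16 = 795
  white: 2120 × 1/16 = 132.5
χ² = Σ (O − E)² / E
  red: (1184 − 1192.5)² / 1192.5 = 0.0606
  sandy: (804 − 795)² / 795 = 0.1019
  white: (132 − 132.5)² / 132.5 = 0.0019
χ² = 0.0606 + 0.1019 + 0.0019 = 0.1644 ≈ 0.164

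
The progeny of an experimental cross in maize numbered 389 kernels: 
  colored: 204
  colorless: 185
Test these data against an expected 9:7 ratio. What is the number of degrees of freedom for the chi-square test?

A goodness-of-fit test with 2 phenotype classes has df = 2 − 1 = 1.

1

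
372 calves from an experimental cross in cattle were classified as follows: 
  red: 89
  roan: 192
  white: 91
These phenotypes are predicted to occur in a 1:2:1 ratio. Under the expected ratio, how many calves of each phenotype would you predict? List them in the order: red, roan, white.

Total ratio parts = 4. Expected numbers out of 372:
  red: 372 × 1/4 = 93
  roan: 372 × 2/4 = 186
  white: 372 × 1/4 = 93

93, 186, 93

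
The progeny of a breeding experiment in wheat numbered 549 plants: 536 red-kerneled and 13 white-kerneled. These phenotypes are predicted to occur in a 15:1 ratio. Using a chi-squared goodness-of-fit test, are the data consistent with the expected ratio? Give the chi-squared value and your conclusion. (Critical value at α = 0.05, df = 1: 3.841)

14.120; not consistent

Under the 15:1 hypothesis (Σ ratio = 16, N = 549):
  red-kerneled: 549 × 15/16 = 514.6875
  white-kerneled: 549 × 1/16 = 34.3125
χ² = Σ (O − E)² / E
  red-kerneled: (536 − 514.6875)² / 514.6875 = 0.8825
  white-kerneled: (13 − 34.3125)² / 34.3125 = 13.2378
χ² = 0.8825 + 13.2378 = 14.1203 ≈ 14.120
Degrees of freedom = 2 − 1 = 1; critical value at α = 0.05 is 3.841.
Since 14.120 > 3.841, we reject the null hypothesis — the data do not fit the 15:1 ratio.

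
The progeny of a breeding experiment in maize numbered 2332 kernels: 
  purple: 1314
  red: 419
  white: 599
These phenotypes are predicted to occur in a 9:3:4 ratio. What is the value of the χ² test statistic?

1.205

Total ratio parts = 16. Expected numbers out of 2332:
  purple: 2332 × 9/16 = 1311.75
  red: 2332 × 3/16 = 437.25
  white: 2332 × 4/16 = 583
χ² = Σ (O − E)² / E
  purple: (1314 − 1311.75)² / 1311.75 = 0.0039
  red: (419 − 437.25)² / 437.25 = 0.7617
  white: (599 − 583)² / 583 = 0.4391
χ² = 0.0039 + 0.7617 + 0.4391 = 1.2047 ≈ 1.205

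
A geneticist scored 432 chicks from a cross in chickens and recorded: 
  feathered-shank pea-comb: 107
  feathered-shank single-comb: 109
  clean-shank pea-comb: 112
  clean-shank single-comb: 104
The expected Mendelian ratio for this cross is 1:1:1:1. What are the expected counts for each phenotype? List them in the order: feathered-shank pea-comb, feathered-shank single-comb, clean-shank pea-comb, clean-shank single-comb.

108, 108, 108, 108

Expected counts for N = 432 under a 1:1:1:1 ratio (total parts = 4):
  feathered-shank pea-comb: 432 × 1/4 = 108
  feathered-shank single-comb: 432 × 1/4 = 108
  clean-shank pea-comb: 432 × 1/4 = 108
  clean-shank single-comb: 432 × 1/4 = 108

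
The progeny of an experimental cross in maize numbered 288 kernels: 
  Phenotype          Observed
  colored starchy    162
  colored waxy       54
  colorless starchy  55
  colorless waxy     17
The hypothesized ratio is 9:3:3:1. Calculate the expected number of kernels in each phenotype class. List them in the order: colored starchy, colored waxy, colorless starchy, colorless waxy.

162, 54, 54, 18

Expected counts for N = 288 under a 9:3:3:1 ratio (total parts = 16):
  colored starchy: 288 × 9/16 = 162
  colored waxy: 288 × 3/16 = 54
  colorless starchy: 288 × 3/16 = 54
  colorless waxy: 288 × 1/16 = 18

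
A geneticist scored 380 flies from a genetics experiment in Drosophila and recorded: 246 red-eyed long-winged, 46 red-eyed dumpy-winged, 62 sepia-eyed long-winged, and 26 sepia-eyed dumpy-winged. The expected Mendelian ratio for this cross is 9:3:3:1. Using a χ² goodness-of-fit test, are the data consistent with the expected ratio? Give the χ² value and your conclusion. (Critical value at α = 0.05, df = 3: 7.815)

15.228; not consistent

Expected counts for N = 380 under a 9:3:3:1 ratio (total parts = 16):
  red-eyed long-winged: 380 × 9/16 = 213.75
  red-eyed dumpy-winged: 380 × 3/16 = 71.25
  sepia-eyed long-winged: 380 × 3/16 = 71.25
  sepia-eyed dumpy-winged: 380 × 1/16 = 23.75
χ² = Σ (O − E)² / E
  red-eyed long-winged: (246 − 213.75)² / 213.75 = 4.8658
  red-eyed dumpy-winged: (46 − 71.25)² / 71.25 = 8.9482
  sepia-eyed long-winged: (62 − 71.25)² / 71.25 = 1.2009
  sepia-eyed dumpy-winged: (26 − 23.75)² / 23.75 = 0.2132
χ² = 4.8658 + 8.9482 + 1.2009 + 0.2132 = 15.2281 ≈ 15.228
Degrees of freedom = 4 − 1 = 3; critical value at α = 0.05 is 7.815.
Since 15.228 > 7.815, we reject the null hypothesis — the data do not fit the 9:3:3:1 ratio.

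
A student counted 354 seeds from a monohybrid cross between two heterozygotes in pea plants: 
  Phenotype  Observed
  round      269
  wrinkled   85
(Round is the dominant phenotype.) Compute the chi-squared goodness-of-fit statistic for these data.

For a monohybrid cross between heterozygotes with complete dominance, the expected phenotypic ratio is 3:1.
Under the 3:1 hypothesis (Σ ratio = 4, N = 354):
  round: 354 × 3/4 = 265.5
  wrinkled: 354 × 1/4 = 88.5
χ² = Σ (O − E)² / E
  round: (269 − 265.5)² / 265.5 = 0.0461
  wrinkled: (85 − 88.5)² / 88.5 = 0.1384
χ² = 0.0461 + 0.1384 = 0.1845 ≈ 0.185

0.185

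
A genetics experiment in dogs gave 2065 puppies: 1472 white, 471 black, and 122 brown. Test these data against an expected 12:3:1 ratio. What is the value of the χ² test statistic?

Expected counts for N = 2065 under a 12:3:1 ratio (total parts = 16):
  white: 2065 × 12/16 = 1548.75
  black: 2065 × 3/16 = 387.1875
  brown: 2065 × 1/16 = 129.0625
χ² = Σ (O − E)² / E
  white: (1472 − 1548.75)² / 1548.75 = 3.8034
  black: (471 − 387.1875)² / 387.1875 = 18.1425
  brown: (122 − 129.0625)² / 129.0625 = 0.3865
χ² = 3.8034 + 18.1425 + 0.3865 = 22.3324 ≈ 22.332

22.332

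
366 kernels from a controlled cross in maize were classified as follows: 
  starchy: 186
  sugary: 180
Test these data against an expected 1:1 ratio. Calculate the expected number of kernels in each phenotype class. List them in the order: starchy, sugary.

183, 183

The 1:1 ratio has 2 parts, so with N = 366 the expected counts are:
  starchy: 366 × 1/2 = 183
  sugary: 366 × 1/2 = 183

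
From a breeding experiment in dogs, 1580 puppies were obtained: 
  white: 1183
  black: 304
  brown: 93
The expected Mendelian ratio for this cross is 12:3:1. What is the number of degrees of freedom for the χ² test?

2

A goodness-of-fit test with 3 phenotype classes has df = 3 − 1 = 2.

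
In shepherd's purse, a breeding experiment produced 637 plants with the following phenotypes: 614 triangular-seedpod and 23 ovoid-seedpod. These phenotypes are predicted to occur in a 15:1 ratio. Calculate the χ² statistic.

Total ratio parts = 16. Expected numbers out of 637:
  triangular-seedpod: 637 × 15/16 = 597.1875
  ovoid-seedpod: 637 × 1/16 = 39.8125
χ² = Σ (O − E)² / E
  triangular-seedpod: (614 − 597.1875)² / 597.1875 = 0.4733
  ovoid-seedpod: (23 − 39.8125)² / 39.8125 = 7.0998
χ² = 0.4733 + 7.0998 = 7.5731 ≈ 7.573

7.573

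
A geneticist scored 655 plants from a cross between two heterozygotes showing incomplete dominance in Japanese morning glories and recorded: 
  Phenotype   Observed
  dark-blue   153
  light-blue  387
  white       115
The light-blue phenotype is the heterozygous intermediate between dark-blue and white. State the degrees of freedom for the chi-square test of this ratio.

2

With incomplete dominance, a heterozygote × heterozygote cross gives a 1:2:1 phenotypic ratio.
A goodness-of-fit test with 3 phenotype classes has df = 3 − 1 = 2.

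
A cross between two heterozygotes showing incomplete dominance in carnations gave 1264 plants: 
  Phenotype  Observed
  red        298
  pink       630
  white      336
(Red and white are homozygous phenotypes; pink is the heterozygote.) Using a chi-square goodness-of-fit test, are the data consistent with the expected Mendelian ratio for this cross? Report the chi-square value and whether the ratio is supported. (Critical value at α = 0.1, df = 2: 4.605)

2.297; consistent

With incomplete dominance, a heterozygote × heterozygote cross gives a 1:2:1 phenotypic ratio.
Total ratio parts = 4. Expected numbers out of 1264:
  red: 1264 × 1/4 = 316
  pink: 1264 × 2/4 = 632
  white: 1264 × 1/4 = 316
χ² = Σ (O − E)² / E
  red: (298 − 316)² / 316 = 1.0253
  pink: (630 − 632)² / 632 = 0.0063
  white: (336 − 316)² / 316 = 1.2658
χ² = 1.0253 + 0.0063 + 1.2658 = 2.2974 ≈ 2.297
Degrees of freedom = 3 − 1 = 2; critical value at α = 0.1 is 4.605.
Since 2.297 < 4.605, we fail to reject the null hypothesis — the data are consistent with the 1:2:1 ratio.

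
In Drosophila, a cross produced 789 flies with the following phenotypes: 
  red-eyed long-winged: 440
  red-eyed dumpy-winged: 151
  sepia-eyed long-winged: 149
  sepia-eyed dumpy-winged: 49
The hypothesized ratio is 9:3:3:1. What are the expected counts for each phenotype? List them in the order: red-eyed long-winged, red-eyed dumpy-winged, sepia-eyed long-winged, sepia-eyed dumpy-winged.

Expected counts for N = 789 under a 9:3:3:1 ratio (total parts = 16):
  red-eyed long-winged: 789 × 9/16 = 443.8125
  red-eyed dumpy-winged: 789 × 3/16 = 147.9375
  sepia-eyed long-winged: 789 × 3/16 = 147.9375
  sepia-eyed dumpy-winged: 789 × 1/16 = 49.3125

443.8125, 147.9375, 147.9375, 49.3125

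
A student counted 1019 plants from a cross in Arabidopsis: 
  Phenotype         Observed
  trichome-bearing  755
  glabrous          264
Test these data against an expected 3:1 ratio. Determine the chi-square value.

Total ratio parts = 4. Expected numbers out of 1019:
  trichome-bearing: 1019 × 3/4 = 764.25
  glabrous: 1019 × 1/4 = 254.75
χ² = Σ (O − E)² / E
  trichome-bearing: (755 − 764.25)² / 764.25 = 0.1120
  glabrous: (264 − 254.75)² / 254.75 = 0.3359
χ² = 0.1120 + 0.3359 = 0.4479 ≈ 0.448

0.448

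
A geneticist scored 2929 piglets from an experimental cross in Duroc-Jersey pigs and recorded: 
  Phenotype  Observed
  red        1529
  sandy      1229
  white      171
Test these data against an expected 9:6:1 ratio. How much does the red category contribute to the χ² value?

8.532

The 9:6:1 ratio has 16 parts, so with N = 2929 the expected counts are:
  red: 2929 × 9/16 = 1647.5625
  sandy: 2929 × 6/16 = 1098.375
  white: 2929 × 1/16 = 183.0625
Contribution of red: (1529 − 1647.5625)² / 1647.5625 = 8.5320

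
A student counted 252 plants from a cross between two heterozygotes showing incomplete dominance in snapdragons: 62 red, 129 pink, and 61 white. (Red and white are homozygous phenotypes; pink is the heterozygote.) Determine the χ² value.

With incomplete dominance, a heterozygote × heterozygote cross gives a 1:2:1 phenotypic ratio.
Under the 1:2:1 hypothesis (Σ ratio = 4, N = 252):
  red: 252 × 1/4 = 63
  pink: 252 × 2/4 = 126
  white: 252 × 1/4 = 63
χ² = Σ (O − E)² / E
  red: (62 − 63)² / 63 = 0.0159
  pink: (129 − 126)² / 126 = 0.0714
  white: (61 − 63)² / 63 = 0.0635
χ² = 0.0159 + 0.0714 + 0.0635 = 0.1508 ≈ 0.151

0.151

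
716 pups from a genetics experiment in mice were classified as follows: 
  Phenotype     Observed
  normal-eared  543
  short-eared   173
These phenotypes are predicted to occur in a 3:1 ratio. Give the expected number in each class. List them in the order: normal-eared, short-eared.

537, 179

The 3:1 ratio has 4 parts, so with N = 716 the expected counts are:
  normal-eared: 716 × 3/4 = 537
  short-eared: 716 × 1/4 = 179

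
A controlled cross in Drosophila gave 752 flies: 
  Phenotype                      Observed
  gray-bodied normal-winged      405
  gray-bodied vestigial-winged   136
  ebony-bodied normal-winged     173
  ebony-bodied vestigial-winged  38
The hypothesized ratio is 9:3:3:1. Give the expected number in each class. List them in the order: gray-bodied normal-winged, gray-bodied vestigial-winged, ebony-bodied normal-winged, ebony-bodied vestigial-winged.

Total ratio parts = 16. Expected numbers out of 752:
  gray-bodied normal-winged: 752 × 9/16 = 423
  gray-bodied vestigial-winged: 752 × 3/16 = 141
  ebony-bodied normal-winged: 752 × 3/16 = 141
  ebony-bodied vestigial-winged: 752 × 1/16 = 47

423, 141, 141, 47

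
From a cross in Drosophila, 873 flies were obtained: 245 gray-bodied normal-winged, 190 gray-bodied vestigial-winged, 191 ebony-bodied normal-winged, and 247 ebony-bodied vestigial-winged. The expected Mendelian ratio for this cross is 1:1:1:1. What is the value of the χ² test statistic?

14.125

Under the 1:1:1:1 hypothesis (Σ ratio = 4, N = 873):
  gray-bodied normal-winged: 873 × 1/4 = 218.25
  gray-bodied vestigial-winged: 873 × 1/4 = 218.25
  ebony-bodied normal-winged: 873 × 1/4 = 218.25
  ebony-bodied vestigial-winged: 873 × 1/4 = 218.25
χ² = Σ (O − E)² / E
  gray-bodied normal-winged: (245 − 218.25)² / 218.25 = 3.2786
  gray-bodied vestigial-winged: (190 − 218.25)² / 218.25 = 3.6566
  ebony-bodied normal-winged: (191 − 218.25)² / 218.25 = 3.4023
  ebony-bodied vestigial-winged: (247 − 218.25)² / 218.25 = 3.7872
χ² = 3.2786 + 3.6566 + 3.4023 + 3.7872 = 14.1247 ≈ 14.125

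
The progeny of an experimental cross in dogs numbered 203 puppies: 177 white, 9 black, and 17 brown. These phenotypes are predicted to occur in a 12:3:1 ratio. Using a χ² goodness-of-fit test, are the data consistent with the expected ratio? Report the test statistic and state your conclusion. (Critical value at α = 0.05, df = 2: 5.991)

27.680; not consistent

Expected counts for N = 203 under a 12:3:1 ratio (total parts = 16):
  white: 203 × 12/16 = 152.25
  black: 203 × 3/16 = 38.0625
  brown: 203 × 1/16 = 12.6875
χ² = Σ (O − E)² / E
  white: (177 − 152.25)² / 152.25 = 4.0234
  black: (9 − 38.0625)² / 38.0625 = 22.1906
  brown: (17 − 12.6875)² / 12.6875 = 1.4658
χ² = 4.0234 + 22.1906 + 1.4658 = 27.6798 ≈ 27.680
Degrees of freedom = 3 − 1 = 2; critical value at α = 0.05 is 5.991.
Since 27.680 > 5.991, we reject the null hypothesis — the data do not fit the 12:3:1 ratio.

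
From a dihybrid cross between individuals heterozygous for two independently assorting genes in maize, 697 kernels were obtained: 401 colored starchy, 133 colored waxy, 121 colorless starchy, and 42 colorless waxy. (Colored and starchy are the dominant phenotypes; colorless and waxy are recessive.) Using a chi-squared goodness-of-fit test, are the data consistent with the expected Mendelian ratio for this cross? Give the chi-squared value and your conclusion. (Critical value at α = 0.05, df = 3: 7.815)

1.019; consistent

A dihybrid F₂ with independent assortment and complete dominance at both loci gives a 9:3:3:1 phenotypic ratio.
Under the 9:3:3:1 hypothesis (Σ ratio = 16, N = 697):
  colored starchy: 697 × 9/16 = 392.0625
  colored waxy: 697 × 3/16 = 130.6875
  colorless starchy: 697 × 3/16 = 130.6875
  colorless waxy: 697 × 1/16 = 43.5625
χ² = Σ (O − E)² / E
  colored starchy: (401 − 392.0625)² / 392.0625 = 0.2037
  colored waxy: (133 − 130.6875)² / 130.6875 = 0.0409
  colorless starchy: (121 − 130.6875)² / 130.6875 = 0.7181
  colorless waxy: (42 − 43.5625)² / 43.5625 = 0.0560
χ² = 0.2037 + 0.0409 + 0.7181 + 0.0560 = 1.0187 ≈ 1.019
Degrees of freedom = 4 − 1 = 3; critical value at α = 0.05 is 7.815.
Since 1.019 < 7.815, we fail to reject the null hypothesis — the data are consistent with the 9:3:3:1 ratio.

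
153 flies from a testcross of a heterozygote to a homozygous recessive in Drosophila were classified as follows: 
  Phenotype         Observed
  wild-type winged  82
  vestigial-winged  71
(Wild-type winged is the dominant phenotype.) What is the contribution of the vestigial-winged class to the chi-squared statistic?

A testcross of a heterozygote (Aa × aa) gives a 1:1 phenotypic ratio.
The 1:1 ratio has 2 parts, so with N = 153 the expected counts are:
  wild-type winged: 153 × 1/2 = 76.5
  vestigial-winged: 153 × 1/2 = 76.5
Contribution of vestigial-winged: (71 − 76.5)² / 76.5 = 0.3954

0.395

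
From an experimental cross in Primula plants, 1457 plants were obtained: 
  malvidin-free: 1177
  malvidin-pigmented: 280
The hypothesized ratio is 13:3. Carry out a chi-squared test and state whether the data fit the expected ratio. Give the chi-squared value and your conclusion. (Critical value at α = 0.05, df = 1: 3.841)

The 13:3 ratio has 16 parts, so with N = 1457 the expected counts are:
  malvidin-free: 1457 × 13/16 = 1183.8125
  malvidin-pigmented: 1457 × 3/16 = 273.1875
χ² = Σ (O − E)² / E
  malvidin-free: (1177 − 1183.8125)² / 1183.8125 = 0.0392
  malvidin-pigmented: (280 − 273.1875)² / 273.1875 = 0.1699
χ² = 0.0392 + 0.1699 = 0.2091 ≈ 0.209
Degrees of freedom = 2 − 1 = 1; critical value at α = 0.05 is 3.841.
Since 0.209 < 3.841, we fail to reject the null hypothesis — the data are consistent with the 13:3 ratio.

0.209; consistent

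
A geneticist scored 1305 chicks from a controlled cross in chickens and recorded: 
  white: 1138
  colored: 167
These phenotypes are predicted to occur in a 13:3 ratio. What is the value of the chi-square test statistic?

Expected counts for N = 1305 under a 13:3 ratio (total parts = 16):
  white: 1305 × 13/16 = 1060.3125
  colored: 1305 × 3/16 = 244.6875
χ² = Σ (O − E)² / E
  white: (1138 − 1060.3125)² / 1060.3125 = 5.6920
  colored: (167 − 244.6875)² / 244.6875 = 24.6655
χ² = 5.6920 + 24.6655 = 30.3575 ≈ 30.358

30.358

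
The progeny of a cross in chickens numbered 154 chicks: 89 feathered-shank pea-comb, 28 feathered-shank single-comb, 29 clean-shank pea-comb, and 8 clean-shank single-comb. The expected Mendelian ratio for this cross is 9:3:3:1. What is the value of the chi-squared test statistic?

0.367

Total ratio parts = 16. Expected numbers out of 154:
  feathered-shank pea-comb: 154 × 9/16 = 86.625
  feathered-shank single-comb: 154 × 3/16 = 28.875
  clean-shank pea-comb: 154 × 3/16 = 28.875
  clean-shank single-comb: 154 × 1/16 = 9.625
χ² = Σ (O − E)² / E
  feathered-shank pea-comb: (89 − 86.625)² / 86.625 = 0.0651
  feathered-shank single-comb: (28 − 28.875)² / 28.875 = 0.0265
  clean-shank pea-comb: (29 − 28.875)² / 28.875 = 0.0005
  clean-shank single-comb: (8 − 9.625)² / 9.625 = 0.2744
χ² = 0.0651 + 0.0265 + 0.0005 + 0.2744 = 0.3665 ≈ 0.367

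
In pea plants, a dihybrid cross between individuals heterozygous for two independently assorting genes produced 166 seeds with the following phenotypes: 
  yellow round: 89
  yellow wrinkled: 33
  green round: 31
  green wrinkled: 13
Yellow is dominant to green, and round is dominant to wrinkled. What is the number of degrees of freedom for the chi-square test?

A dihybrid F₂ with independent assortment and complete dominance at both loci gives a 9:3:3:1 phenotypic ratio.
A goodness-of-fit test with 4 phenotype classes has df = 4 − 1 = 3.

3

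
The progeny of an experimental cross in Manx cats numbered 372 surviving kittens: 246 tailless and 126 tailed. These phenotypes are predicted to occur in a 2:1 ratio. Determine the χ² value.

0.048

Expected counts for N = 372 under a 2:1 ratio (total parts = 3):
  tailless: 372 × 2/3 = 248
  tailed: 372 × 1/3 = 124
χ² = Σ (O − E)² / E
  tailless: (246 − 248)² / 248 = 0.0161
  tailed: (126 − 124)² / 124 = 0.0323
χ² = 0.0161 + 0.0323 = 0.0484 ≈ 0.048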